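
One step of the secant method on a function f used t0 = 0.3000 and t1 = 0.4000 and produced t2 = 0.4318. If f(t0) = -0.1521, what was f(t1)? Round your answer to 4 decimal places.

-0.0367

The secant line through (0.3000, -0.1521) and (0.4000, f(t1)) crosses zero at t2 = 0.4318.
So (0.3000, -0.1521), (0.4000, f(t1)), (0.4318, 0) are collinear:
f(t1) = -0.1521 · (0.4000 − 0.4318) / (0.3000 − 0.4318) = -0.1521 · (-0.031800)/(-0.131800) = -0.036698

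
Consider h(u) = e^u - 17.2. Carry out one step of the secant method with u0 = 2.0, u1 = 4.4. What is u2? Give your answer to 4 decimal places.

2.3179

h(2.0) = -9.810944, h(4.4) = 64.250869
u2 = 4.400000 − 64.250869·(4.400000 − 2.000000) / (64.250869 − (-9.810944)) = 4.400000 − (154.202085)/(74.061813) = 2.317927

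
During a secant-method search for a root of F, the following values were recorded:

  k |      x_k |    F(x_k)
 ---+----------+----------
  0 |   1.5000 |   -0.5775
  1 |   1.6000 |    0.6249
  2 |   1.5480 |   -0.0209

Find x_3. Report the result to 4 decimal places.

x_3 = 1.5480 − (-0.0209)·(1.5480 − 1.6000) / (-0.0209 − 0.6249)
   = 1.5480 − (0.001087)/(-0.645800) = 1.549683

1.5497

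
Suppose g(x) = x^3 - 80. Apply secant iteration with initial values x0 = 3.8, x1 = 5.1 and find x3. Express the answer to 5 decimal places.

g(3.8) = -25.1280000, g(5.1) = 52.6510000
x2 = 5.1000000 − 52.6510000·(5.1000000 − 3.8000000) / (52.6510000 − (-25.1280000)) = 5.1000000 − (68.4463000)/(77.7790000) = 4.2199900
g(4.2199900) = -4.8490878
x3 = 4.2199900 − (-4.8490878)·(4.2199900 − 5.1000000) / (-4.8490878 − 52.6510000) = 4.2199900 − (4.2672459)/(-57.5000878) = 4.2942028

4.29420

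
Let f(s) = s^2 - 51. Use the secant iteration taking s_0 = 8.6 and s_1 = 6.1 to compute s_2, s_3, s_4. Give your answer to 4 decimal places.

f(8.6) = 22.960000, f(6.1) = -13.790000
s_2 = 6.100000 − (-13.790000)·(6.100000 − 8.600000) / (-13.790000 − 22.960000) = 6.100000 − (34.475000)/(-36.750000) = 7.038095
f(7.038095) = -1.465215
s_3 = 7.038095 − (-1.465215)·(7.038095 − 6.100000) / (-1.465215 − (-13.790000)) = 7.038095 − (-1.374512)/(12.324785) = 7.149619
f(7.149619) = 0.117058
s_4 = 7.149619 − 0.117058·(7.149619 − 7.038095) / (0.117058 − (-1.465215)) = 7.149619 − (0.013055)/(1.582273) = 7.141369

7.0381, 7.1496, 7.1414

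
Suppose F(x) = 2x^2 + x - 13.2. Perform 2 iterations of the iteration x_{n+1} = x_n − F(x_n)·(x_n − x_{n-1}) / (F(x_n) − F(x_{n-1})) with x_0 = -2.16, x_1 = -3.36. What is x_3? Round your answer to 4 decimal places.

F(-2.16) = -6.028800, F(-3.36) = 6.019200
x_2 = -3.360000 − 6.019200·(-3.360000 − (-2.160000)) / (6.019200 − (-6.028800)) = -3.360000 − (-7.223040)/(12.048000) = -2.760478
F(-2.760478) = -0.720000
x_3 = -2.760478 − (-0.720000)·(-2.760478 − (-3.360000)) / (-0.720000 − 6.019200) = -2.760478 − (-0.431656)/(-6.739200) = -2.824530

-2.8245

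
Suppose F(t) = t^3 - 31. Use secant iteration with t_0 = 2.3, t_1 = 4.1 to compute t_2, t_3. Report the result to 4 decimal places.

F(2.3) = -18.833000, F(4.1) = 37.921000
t_2 = 4.100000 − 37.921000·(4.100000 − 2.300000) / (37.921000 − (-18.833000)) = 4.100000 − (68.257800)/(56.754000) = 2.897304
F(2.897304) = -6.678953
t_3 = 2.897304 − (-6.678953)·(2.897304 − 4.100000) / (-6.678953 − 37.921000) = 2.897304 − (8.032749)/(-44.599953) = 3.077411

2.8973, 3.0774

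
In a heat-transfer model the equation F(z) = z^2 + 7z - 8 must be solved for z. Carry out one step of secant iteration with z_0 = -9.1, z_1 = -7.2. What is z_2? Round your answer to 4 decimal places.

-7.9054

F(-9.1) = 11.110000, F(-7.2) = -6.560000
z_2 = -7.200000 − (-6.560000)·(-7.200000 − (-9.100000)) / (-6.560000 − 11.110000) = -7.200000 − (-12.464000)/(-17.670000) = -7.905376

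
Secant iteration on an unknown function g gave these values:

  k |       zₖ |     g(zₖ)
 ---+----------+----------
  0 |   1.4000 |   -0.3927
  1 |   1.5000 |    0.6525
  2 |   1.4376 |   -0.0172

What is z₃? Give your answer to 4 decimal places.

1.4392

z₃ = 1.4376 − (-0.0172)·(1.4376 − 1.5000) / (-0.0172 − 0.6525)
   = 1.4376 − (0.001073)/(-0.669700) = 1.439203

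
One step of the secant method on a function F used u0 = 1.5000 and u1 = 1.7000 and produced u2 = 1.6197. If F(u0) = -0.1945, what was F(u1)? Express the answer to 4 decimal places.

The secant line through (1.5000, -0.1945) and (1.7000, F(u1)) crosses zero at u2 = 1.6197.
So (1.5000, -0.1945), (1.7000, F(u1)), (1.6197, 0) are collinear:
F(u1) = -0.1945 · (1.7000 − 1.6197) / (1.5000 − 1.6197) = -0.1945 · (0.080300)/(-0.119700) = 0.130479

0.1305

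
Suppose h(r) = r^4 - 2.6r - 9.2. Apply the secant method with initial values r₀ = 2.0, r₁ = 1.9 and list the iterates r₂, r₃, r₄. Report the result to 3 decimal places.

1.941, 1.943, 1.943

h(2.0) = 1.60000, h(1.9) = -1.10790
r₂ = 1.90000 − (-1.10790)·(1.90000 − 2.00000) / (-1.10790 − 1.60000) = 1.90000 − (0.11079)/(-2.70790) = 1.94091
h(1.94091) = -0.05499
r₃ = 1.94091 − (-0.05499)·(1.94091 − 1.90000) / (-0.05499 − (-1.10790)) = 1.94091 − (-0.00225)/(1.05291) = 1.94305
h(1.94305) = 0.00205
r₄ = 1.94305 − 0.00205·(1.94305 − 1.94091) / (0.00205 − (-0.05499)) = 1.94305 − (0.00000)/(0.05704) = 1.94297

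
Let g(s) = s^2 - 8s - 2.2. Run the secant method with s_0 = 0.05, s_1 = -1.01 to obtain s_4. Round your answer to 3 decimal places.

g(0.05) = -2.59750, g(-1.01) = 6.90010
s_2 = -1.01000 − 6.90010·(-1.01000 − 0.05000) / (6.90010 − (-2.59750)) = -1.01000 − (-7.31411)/(9.49760) = -0.23990
g(-0.23990) = -0.22325
s_3 = -0.23990 − (-0.22325)·(-0.23990 − (-1.01000)) / (-0.22325 − 6.90010) = -0.23990 − (-0.17193)/(-7.12335) = -0.26404
g(-0.26404) = -0.01800
s_4 = -0.26404 − (-0.01800)·(-0.26404 − (-0.23990)) / (-0.01800 − (-0.22325)) = -0.26404 − (0.00043)/(0.20525) = -0.26615

-0.266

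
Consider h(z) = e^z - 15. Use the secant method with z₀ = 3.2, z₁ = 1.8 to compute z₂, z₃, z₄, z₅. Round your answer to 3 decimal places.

2.478, 2.834, 2.693, 2.707

h(3.2) = 9.53253, h(1.8) = -8.95035
z₂ = 1.80000 − (-8.95035)·(1.80000 − 3.20000) / (-8.95035 − 9.53253) = 1.80000 − (12.53049)/(-18.48288) = 2.47795
h(2.47795) = -3.08318
z₃ = 2.47795 − (-3.08318)·(2.47795 − 1.80000) / (-3.08318 − (-8.95035)) = 2.47795 − (-2.09024)/(5.86718) = 2.83421
h(2.83421) = 2.01698
z₄ = 2.83421 − 2.01698·(2.83421 − 2.47795) / (2.01698 − (-3.08318)) = 2.83421 − (0.71857)/(5.10015) = 2.69332
h(2.69332) = -0.21934
z₅ = 2.69332 − (-0.21934)·(2.69332 − 2.83421) / (-0.21934 − 2.01698) = 2.69332 − (0.03090)/(-2.23631) = 2.70714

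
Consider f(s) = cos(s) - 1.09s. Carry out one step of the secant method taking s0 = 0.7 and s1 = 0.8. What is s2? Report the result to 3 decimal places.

f(0.7) = 0.00184, f(0.8) = -0.17529
s2 = 0.80000 − (-0.17529)·(0.80000 − 0.70000) / (-0.17529 − 0.00184) = 0.80000 − (-0.01753)/(-0.17714) = 0.70104

0.701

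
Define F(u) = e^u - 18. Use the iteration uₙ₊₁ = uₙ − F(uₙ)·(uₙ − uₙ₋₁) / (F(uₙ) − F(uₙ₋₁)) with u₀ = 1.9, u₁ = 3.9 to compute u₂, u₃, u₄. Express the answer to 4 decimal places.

2.4297, 2.6865, 2.9429

F(1.9) = -11.314106, F(3.9) = 31.402449
u₂ = 3.900000 − 31.402449·(3.900000 − 1.900000) / (31.402449 − (-11.314106)) = 3.900000 − (62.804898)/(42.716555) = 2.429729
F(2.429729) = -6.644192
u₃ = 2.429729 − (-6.644192)·(2.429729 − 3.900000) / (-6.644192 − 31.402449) = 2.429729 − (9.768761)/(-38.046641) = 2.686487
F(2.686487) = -3.319988
u₄ = 2.686487 − (-3.319988)·(2.686487 − 2.429729) / (-3.319988 − (-6.644192)) = 2.686487 − (-0.852432)/(3.324204) = 2.942919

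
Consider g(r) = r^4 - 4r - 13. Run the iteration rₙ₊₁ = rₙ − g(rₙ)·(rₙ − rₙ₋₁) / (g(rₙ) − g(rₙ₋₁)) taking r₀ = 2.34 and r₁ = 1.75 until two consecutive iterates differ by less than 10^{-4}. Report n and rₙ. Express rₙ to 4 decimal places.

n = 6, rₙ = 2.1565

g(2.34) = 7.622195, g(1.75) = -10.621094
r₂ = 1.750000 − (-10.621094)·(-0.590000)/(-18.243289) = 2.093493;  |Δ| = 0.343493
g(2.093493) = -2.165794
r₃ = 2.093493 − (-2.165794)·(0.343493)/(8.455300) = 2.181478;  |Δ| = 0.087984
g(2.181478) = 0.920693
r₄ = 2.181478 − 0.920693·(0.087984)/(3.086487) = 2.155232;  |Δ| = 0.026246
g(2.155232) = -0.044669
r₅ = 2.155232 − (-0.044669)·(-0.026246)/(-0.965362) = 2.156446;  |Δ| = 0.001214
g(2.156446) = -0.000854
r₆ = 2.156446 − (-0.000854)·(0.001214)/(0.043815) = 2.156470;  |Δ| = 0.000024
|r₆ − r₅| = 0.000024 < 10^{-4}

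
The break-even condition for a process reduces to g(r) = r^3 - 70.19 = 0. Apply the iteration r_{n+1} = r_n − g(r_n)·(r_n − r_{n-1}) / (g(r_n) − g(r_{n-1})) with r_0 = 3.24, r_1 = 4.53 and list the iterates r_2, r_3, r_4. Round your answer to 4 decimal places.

4.0317, 4.1163, 4.1252

g(3.24) = -36.177776, g(4.53) = 22.769677
r_2 = 4.530000 − 22.769677·(4.530000 − 3.240000) / (22.769677 − (-36.177776)) = 4.530000 − (29.372883)/(58.947453) = 4.031711
g(4.031711) = -4.655786
r_3 = 4.031711 − (-4.655786)·(4.031711 − 4.530000) / (-4.655786 − 22.769677) = 4.031711 − (2.319928)/(-27.425463) = 4.116301
g(4.116301) = -0.443666
r_4 = 4.116301 − (-0.443666)·(4.116301 − 4.031711) / (-0.443666 − (-4.655786)) = 4.116301 − (-0.037530)/(4.212120) = 4.125211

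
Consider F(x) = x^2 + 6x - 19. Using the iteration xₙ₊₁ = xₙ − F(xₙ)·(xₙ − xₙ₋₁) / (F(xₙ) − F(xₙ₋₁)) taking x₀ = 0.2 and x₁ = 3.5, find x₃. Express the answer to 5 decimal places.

2.26419

F(0.2) = -17.7600000, F(3.5) = 14.2500000
x₂ = 3.5000000 − 14.2500000·(3.5000000 − 0.2000000) / (14.2500000 − (-17.7600000)) = 3.5000000 − (47.0250000)/(32.0100000) = 2.0309278
F(2.0309278) = -2.6897651
x₃ = 2.0309278 − (-2.6897651)·(2.0309278 − 3.5000000) / (-2.6897651 − 14.2500000) = 2.0309278 − (3.9514591)/(-16.9397651) = 2.2641931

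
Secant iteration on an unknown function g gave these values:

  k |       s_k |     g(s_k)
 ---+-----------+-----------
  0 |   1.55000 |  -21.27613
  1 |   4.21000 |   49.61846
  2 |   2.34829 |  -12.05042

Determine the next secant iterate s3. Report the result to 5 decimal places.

2.71208

s3 = 2.34829 − (-12.05042)·(2.34829 − 4.21000) / (-12.05042 − 49.61846)
   = 2.34829 − (22.4343874)/(-61.6688800) = 2.7120778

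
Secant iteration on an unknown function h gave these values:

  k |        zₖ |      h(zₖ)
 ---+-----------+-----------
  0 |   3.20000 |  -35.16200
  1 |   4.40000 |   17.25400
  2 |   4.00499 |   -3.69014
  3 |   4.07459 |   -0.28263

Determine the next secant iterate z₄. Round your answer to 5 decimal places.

4.08036

z₄ = 4.07459 − (-0.28263)·(4.07459 − 4.00499) / (-0.28263 − (-3.69014))
   = 4.07459 − (-0.0196710)/(3.4075100) = 4.0803629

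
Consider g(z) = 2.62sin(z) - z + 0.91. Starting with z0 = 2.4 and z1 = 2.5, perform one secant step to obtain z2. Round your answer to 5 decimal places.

2.49271

g(2.4) = 0.2797135, g(2.5) = -0.0220030
z2 = 2.5000000 − (-0.0220030)·(2.5000000 − 2.4000000) / (-0.0220030 − 0.2797135) = 2.5000000 − (-0.0022003)/(-0.3017165) = 2.4927074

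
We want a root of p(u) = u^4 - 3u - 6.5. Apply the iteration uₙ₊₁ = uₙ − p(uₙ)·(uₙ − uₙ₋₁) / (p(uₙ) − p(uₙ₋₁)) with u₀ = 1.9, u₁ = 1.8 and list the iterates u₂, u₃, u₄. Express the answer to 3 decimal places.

1.863, 1.865, 1.865

p(1.9) = 0.83210, p(1.8) = -1.40240
u₂ = 1.80000 − (-1.40240)·(1.80000 − 1.90000) / (-1.40240 − 0.83210) = 1.80000 − (0.14024)/(-2.23450) = 1.86276
p(1.86276) = -0.04822
u₃ = 1.86276 − (-0.04822)·(1.86276 − 1.80000) / (-0.04822 − (-1.40240)) = 1.86276 − (-0.00303)/(1.35418) = 1.86500
p(1.86500) = 0.00296
u₄ = 1.86500 − 0.00296·(1.86500 − 1.86276) / (0.00296 − (-0.04822)) = 1.86500 − (0.00001)/(0.05118) = 1.86487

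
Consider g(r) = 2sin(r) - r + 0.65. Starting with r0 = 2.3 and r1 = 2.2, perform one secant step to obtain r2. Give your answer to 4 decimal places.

g(2.3) = -0.158590, g(2.2) = 0.066993
r2 = 2.200000 − 0.066993·(2.200000 − 2.300000) / (0.066993 − (-0.158590)) = 2.200000 − (-0.006699)/(0.225582) = 2.229698

2.2297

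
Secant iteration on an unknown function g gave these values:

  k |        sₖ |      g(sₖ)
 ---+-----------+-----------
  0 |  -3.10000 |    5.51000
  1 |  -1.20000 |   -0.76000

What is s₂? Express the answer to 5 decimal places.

s₂ = -1.20000 − (-0.76000)·(-1.20000 − (-3.10000)) / (-0.76000 − 5.51000)
   = -1.20000 − (-1.4440000)/(-6.2700000) = -1.4303030

-1.43030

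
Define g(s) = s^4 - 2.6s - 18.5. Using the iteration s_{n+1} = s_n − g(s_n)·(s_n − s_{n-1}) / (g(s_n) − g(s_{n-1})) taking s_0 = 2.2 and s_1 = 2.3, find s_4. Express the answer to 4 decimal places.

2.2196

g(2.2) = -0.794400, g(2.3) = 3.504100
s_2 = 2.300000 − 3.504100·(2.300000 − 2.200000) / (3.504100 − (-0.794400)) = 2.300000 − (0.350410)/(4.298500) = 2.218481
g(2.218481) = -0.045339
s_3 = 2.218481 − (-0.045339)·(2.218481 − 2.300000) / (-0.045339 − 3.504100) = 2.218481 − (0.003696)/(-3.549439) = 2.219522
g(2.219522) = -0.002537
s_4 = 2.219522 − (-0.002537)·(2.219522 − 2.218481) / (-0.002537 − (-0.045339)) = 2.219522 − (-0.000003)/(0.042803) = 2.219584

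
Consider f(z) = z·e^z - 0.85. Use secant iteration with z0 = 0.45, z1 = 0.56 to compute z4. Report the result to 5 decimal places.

0.51028

f(0.45) = -0.1442595, f(0.56) = 0.1303766
z2 = 0.5600000 − 0.1303766·(0.5600000 − 0.4500000) / (0.1303766 − (-0.1442595)) = 0.5600000 − (0.0143414)/(0.2746361) = 0.5077803
f(0.5077803) = -0.0062729
z3 = 0.5077803 − (-0.0062729)·(0.5077803 − 0.5600000) / (-0.0062729 − 0.1303766) = 0.5077803 − (0.0003276)/(-0.1366495) = 0.5101774
f(0.5101774) = -0.0002553
z4 = 0.5101774 − (-0.0002553)·(0.5101774 − 0.5077803) / (-0.0002553 − (-0.0062729)) = 0.5101774 − (-0.0000006)/(0.0060177) = 0.5102791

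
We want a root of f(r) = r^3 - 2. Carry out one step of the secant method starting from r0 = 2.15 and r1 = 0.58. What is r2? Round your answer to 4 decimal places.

f(2.15) = 7.938375, f(0.58) = -1.804888
r2 = 0.580000 − (-1.804888)·(0.580000 − 2.150000) / (-1.804888 − 7.938375) = 0.580000 − (2.833674)/(-9.743263) = 0.870834

0.8708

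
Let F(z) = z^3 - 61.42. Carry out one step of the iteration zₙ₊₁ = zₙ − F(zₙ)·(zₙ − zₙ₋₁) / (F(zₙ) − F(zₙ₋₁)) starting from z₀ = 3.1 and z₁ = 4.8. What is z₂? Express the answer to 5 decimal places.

F(3.1) = -31.6290000, F(4.8) = 49.1720000
z₂ = 4.8000000 − 49.1720000·(4.8000000 − 3.1000000) / (49.1720000 − (-31.6290000)) = 4.8000000 − (83.5924000)/(80.8010000) = 3.7654534

3.76545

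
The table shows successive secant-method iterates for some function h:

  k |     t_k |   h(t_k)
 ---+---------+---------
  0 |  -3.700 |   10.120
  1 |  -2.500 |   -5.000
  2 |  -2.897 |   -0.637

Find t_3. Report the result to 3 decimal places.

t_3 = -2.897 − (-0.637)·(-2.897 − (-2.500)) / (-0.637 − (-5.000))
   = -2.897 − (0.25289)/(4.36300) = -2.95496

-2.955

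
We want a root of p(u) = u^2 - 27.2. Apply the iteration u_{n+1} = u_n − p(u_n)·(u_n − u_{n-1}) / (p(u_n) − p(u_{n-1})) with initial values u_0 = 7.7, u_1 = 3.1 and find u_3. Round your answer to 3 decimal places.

5.347

p(7.7) = 32.09000, p(3.1) = -17.59000
u_2 = 3.10000 − (-17.59000)·(3.10000 − 7.70000) / (-17.59000 − 32.09000) = 3.10000 − (80.91400)/(-49.68000) = 4.72870
p(4.72870) = -4.83936
u_3 = 4.72870 − (-4.83936)·(4.72870 − 3.10000) / (-4.83936 − (-17.59000)) = 4.72870 − (-7.88189)/(12.75064) = 5.34686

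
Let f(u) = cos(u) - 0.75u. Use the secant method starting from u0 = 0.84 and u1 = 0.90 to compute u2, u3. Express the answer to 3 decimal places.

0.865, 0.865

f(0.84) = 0.03746, f(0.90) = -0.05339
u2 = 0.90000 − (-0.05339)·(0.90000 − 0.84000) / (-0.05339 − 0.03746) = 0.90000 − (-0.00320)/(-0.09085) = 0.86474
f(0.86474) = 0.00028
u3 = 0.86474 − 0.00028·(0.86474 − 0.90000) / (0.00028 − (-0.05339)) = 0.86474 − (-0.00001)/(0.05367) = 0.86493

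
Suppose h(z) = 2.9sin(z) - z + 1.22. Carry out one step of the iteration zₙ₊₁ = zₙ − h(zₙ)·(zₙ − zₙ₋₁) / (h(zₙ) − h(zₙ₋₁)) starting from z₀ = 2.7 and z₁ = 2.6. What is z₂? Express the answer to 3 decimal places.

2.632

h(2.7) = -0.24060, h(2.6) = 0.11495
z₂ = 2.60000 − 0.11495·(2.60000 − 2.70000) / (0.11495 − (-0.24060)) = 2.60000 − (-0.01150)/(0.35555) = 2.63233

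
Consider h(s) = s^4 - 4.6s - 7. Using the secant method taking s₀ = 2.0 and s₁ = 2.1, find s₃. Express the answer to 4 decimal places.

h(2.0) = -0.200000, h(2.1) = 2.788100
s₂ = 2.100000 − 2.788100·(2.100000 − 2.000000) / (2.788100 − (-0.200000)) = 2.100000 − (0.278810)/(2.988100) = 2.006693
h(2.006693) = -0.015528
s₃ = 2.006693 − (-0.015528)·(2.006693 − 2.100000) / (-0.015528 − 2.788100) = 2.006693 − (0.001449)/(-2.803628) = 2.007210

2.0072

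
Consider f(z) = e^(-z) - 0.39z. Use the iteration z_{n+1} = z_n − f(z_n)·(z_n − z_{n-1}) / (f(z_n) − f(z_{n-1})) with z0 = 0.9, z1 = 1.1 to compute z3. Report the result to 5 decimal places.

f(0.9) = 0.0555697, f(1.1) = -0.0961289
z2 = 1.1000000 − (-0.0961289)·(1.1000000 − 0.9000000) / (-0.0961289 − 0.0555697) = 1.1000000 − (-0.0192258)/(-0.1516986) = 0.9732633
f(0.9732633) = -0.0017247
z3 = 0.9732633 − (-0.0017247)·(0.9732633 − 1.1000000) / (-0.0017247 − (-0.0961289)) = 0.9732633 − (0.0002186)/(0.0944043) = 0.9709479

0.97095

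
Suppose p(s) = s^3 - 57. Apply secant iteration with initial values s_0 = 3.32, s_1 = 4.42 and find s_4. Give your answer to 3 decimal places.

p(3.32) = -20.40563, p(4.42) = 29.35089
s_2 = 4.42000 − 29.35089·(4.42000 − 3.32000) / (29.35089 − (-20.40563)) = 4.42000 − (32.28598)/(49.75652) = 3.77112
p(3.77112) = -3.36957
s_3 = 3.77112 − (-3.36957)·(3.77112 − 4.42000) / (-3.36957 − 29.35089) = 3.77112 − (2.18644)/(-32.72046) = 3.83794
p(3.83794) = -0.46786
s_4 = 3.83794 − (-0.46786)·(3.83794 − 3.77112) / (-0.46786 − (-3.36957)) = 3.83794 − (-0.03126)/(2.90171) = 3.84872

3.849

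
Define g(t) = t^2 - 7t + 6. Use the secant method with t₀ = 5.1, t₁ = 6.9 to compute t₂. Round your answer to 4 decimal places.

5.8380

g(5.1) = -3.690000, g(6.9) = 5.310000
t₂ = 6.900000 − 5.310000·(6.900000 − 5.100000) / (5.310000 − (-3.690000)) = 6.900000 − (9.558000)/(9.000000) = 5.838000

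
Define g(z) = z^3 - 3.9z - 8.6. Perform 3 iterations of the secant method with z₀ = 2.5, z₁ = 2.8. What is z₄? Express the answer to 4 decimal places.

g(2.5) = -2.725000, g(2.8) = 2.432000
z₂ = 2.800000 − 2.432000·(2.800000 − 2.500000) / (2.432000 − (-2.725000)) = 2.800000 − (0.729600)/(5.157000) = 2.658522
g(2.658522) = -0.178489
z₃ = 2.658522 − (-0.178489)·(2.658522 − 2.800000) / (-0.178489 − 2.432000) = 2.658522 − (0.025252)/(-2.610489) = 2.668196
g(2.668196) = -0.010361
z₄ = 2.668196 − (-0.010361)·(2.668196 − 2.658522) / (-0.010361 − (-0.178489)) = 2.668196 − (-0.000100)/(0.168127) = 2.668792

2.6688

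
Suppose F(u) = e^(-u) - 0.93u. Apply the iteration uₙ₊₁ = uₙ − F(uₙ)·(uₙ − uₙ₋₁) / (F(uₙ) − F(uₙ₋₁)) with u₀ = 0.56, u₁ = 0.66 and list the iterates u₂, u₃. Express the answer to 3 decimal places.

0.594, 0.594

F(0.56) = 0.05041, F(0.66) = -0.09695
u₂ = 0.66000 − (-0.09695)·(0.66000 − 0.56000) / (-0.09695 − 0.05041) = 0.66000 − (-0.00969)/(-0.14736) = 0.59421
F(0.59421) = -0.00061
u₃ = 0.59421 − (-0.00061)·(0.59421 − 0.66000) / (-0.00061 − (-0.09695)) = 0.59421 − (0.00004)/(0.09633) = 0.59379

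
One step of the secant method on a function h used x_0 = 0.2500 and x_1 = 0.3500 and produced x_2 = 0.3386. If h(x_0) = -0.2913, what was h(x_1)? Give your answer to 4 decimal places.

The secant line through (0.2500, -0.2913) and (0.3500, h(x_1)) crosses zero at x_2 = 0.3386.
So (0.2500, -0.2913), (0.3500, h(x_1)), (0.3386, 0) are collinear:
h(x_1) = -0.2913 · (0.3500 − 0.3386) / (0.2500 − 0.3386) = -0.2913 · (0.011400)/(-0.088600) = 0.037481

0.0375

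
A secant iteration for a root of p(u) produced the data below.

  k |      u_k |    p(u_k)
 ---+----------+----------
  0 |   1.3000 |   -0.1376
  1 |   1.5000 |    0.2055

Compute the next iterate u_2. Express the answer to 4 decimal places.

1.3802

u_2 = 1.5000 − 0.2055·(1.5000 − 1.3000) / (0.2055 − (-0.1376))
   = 1.5000 − (0.041100)/(0.343100) = 1.380210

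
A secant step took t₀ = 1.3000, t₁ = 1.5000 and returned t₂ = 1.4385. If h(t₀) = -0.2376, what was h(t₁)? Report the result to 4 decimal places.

The secant line through (1.3000, -0.2376) and (1.5000, h(t₁)) crosses zero at t₂ = 1.4385.
So (1.3000, -0.2376), (1.5000, h(t₁)), (1.4385, 0) are collinear:
h(t₁) = -0.2376 · (1.5000 − 1.4385) / (1.3000 − 1.4385) = -0.2376 · (0.061500)/(-0.138500) = 0.105505

0.1055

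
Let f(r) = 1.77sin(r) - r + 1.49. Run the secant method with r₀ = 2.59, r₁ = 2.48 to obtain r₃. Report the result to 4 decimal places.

2.5203

f(2.59) = -0.172442, f(2.48) = 0.097442
r₂ = 2.480000 − 0.097442·(2.480000 − 2.590000) / (0.097442 − (-0.172442)) = 2.480000 − (-0.010719)/(0.269884) = 2.519716
f(2.519716) = 0.001418
r₃ = 2.519716 − 0.001418·(2.519716 − 2.480000) / (0.001418 − 0.097442) = 2.519716 − (0.000056)/(-0.096024) = 2.520302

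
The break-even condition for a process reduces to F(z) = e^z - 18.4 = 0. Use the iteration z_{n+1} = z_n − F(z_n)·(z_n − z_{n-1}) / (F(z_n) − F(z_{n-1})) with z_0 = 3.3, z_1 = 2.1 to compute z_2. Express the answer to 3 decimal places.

F(3.3) = 8.71264, F(2.1) = -10.23383
z_2 = 2.10000 − (-10.23383)·(2.10000 − 3.30000) / (-10.23383 − 8.71264) = 2.10000 − (12.28060)/(-18.94647) = 2.74817

2.748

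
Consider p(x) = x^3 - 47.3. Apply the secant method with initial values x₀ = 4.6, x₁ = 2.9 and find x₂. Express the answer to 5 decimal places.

p(4.6) = 50.0360000, p(2.9) = -22.9110000
x₂ = 2.9000000 − (-22.9110000)·(2.9000000 − 4.6000000) / (-22.9110000 − 50.0360000) = 2.9000000 − (38.9487000)/(-72.9470000) = 3.4339315

3.43393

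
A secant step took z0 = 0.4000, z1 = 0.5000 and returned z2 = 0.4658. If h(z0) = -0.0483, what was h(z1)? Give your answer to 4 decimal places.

The secant line through (0.4000, -0.0483) and (0.5000, h(z1)) crosses zero at z2 = 0.4658.
So (0.4000, -0.0483), (0.5000, h(z1)), (0.4658, 0) are collinear:
h(z1) = -0.0483 · (0.5000 − 0.4658) / (0.4000 − 0.4658) = -0.0483 · (0.034200)/(-0.065800) = 0.025104

0.0251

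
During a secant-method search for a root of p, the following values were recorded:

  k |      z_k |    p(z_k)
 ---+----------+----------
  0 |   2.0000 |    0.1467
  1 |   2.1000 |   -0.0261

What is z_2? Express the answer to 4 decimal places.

z_2 = 2.1000 − (-0.0261)·(2.1000 − 2.0000) / (-0.0261 − 0.1467)
   = 2.1000 − (-0.002610)/(-0.172800) = 2.084896

2.0849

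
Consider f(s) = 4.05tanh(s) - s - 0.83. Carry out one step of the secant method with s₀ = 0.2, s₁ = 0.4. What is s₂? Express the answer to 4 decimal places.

0.2855

f(0.2) = -0.230630, f(0.4) = 0.308793
s₂ = 0.400000 − 0.308793·(0.400000 − 0.200000) / (0.308793 − (-0.230630)) = 0.400000 − (0.061759)/(0.539423) = 0.285510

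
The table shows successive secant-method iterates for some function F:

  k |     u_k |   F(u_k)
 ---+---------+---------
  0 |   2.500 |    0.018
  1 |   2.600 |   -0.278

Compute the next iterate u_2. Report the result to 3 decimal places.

2.506

u_2 = 2.600 − (-0.278)·(2.600 − 2.500) / (-0.278 − 0.018)
   = 2.600 − (-0.02780)/(-0.29600) = 2.50608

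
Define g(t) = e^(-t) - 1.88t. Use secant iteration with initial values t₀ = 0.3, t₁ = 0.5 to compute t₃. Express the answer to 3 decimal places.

0.368

g(0.3) = 0.17682, g(0.5) = -0.33347
t₂ = 0.50000 − (-0.33347)·(0.50000 − 0.30000) / (-0.33347 − 0.17682) = 0.50000 − (-0.06669)/(-0.51029) = 0.36930
g(0.36930) = -0.00307
t₃ = 0.36930 − (-0.00307)·(0.36930 − 0.50000) / (-0.00307 − (-0.33347)) = 0.36930 − (0.00040)/(0.33040) = 0.36809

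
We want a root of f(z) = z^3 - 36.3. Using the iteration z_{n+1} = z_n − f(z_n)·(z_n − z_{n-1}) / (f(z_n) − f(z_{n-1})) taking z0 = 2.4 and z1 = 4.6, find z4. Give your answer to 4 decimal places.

f(2.4) = -22.476000, f(4.6) = 61.036000
z2 = 4.600000 − 61.036000·(4.600000 − 2.400000) / (61.036000 − (-22.476000)) = 4.600000 − (134.279200)/(83.512000) = 2.992097
f(2.992097) = -9.512821
z3 = 2.992097 − (-9.512821)·(2.992097 − 4.600000) / (-9.512821 − 61.036000) = 2.992097 − (15.295694)/(-70.548821) = 3.208907
f(3.208907) = -3.257615
z4 = 3.208907 − (-3.257615)·(3.208907 − 2.992097) / (-3.257615 − (-9.512821)) = 3.208907 − (-0.706284)/(6.255206) = 3.321818

3.3218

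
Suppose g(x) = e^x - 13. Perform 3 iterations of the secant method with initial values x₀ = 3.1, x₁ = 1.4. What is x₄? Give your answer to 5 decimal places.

g(3.1) = 9.1979513, g(1.4) = -8.9448000
x₂ = 1.4000000 − (-8.9448000)·(1.4000000 − 3.1000000) / (-8.9448000 − 9.1979513) = 1.4000000 − (15.2061601)/(-18.1427513) = 2.2381397
g(2.2381397) = -3.6241269
x₃ = 2.2381397 − (-3.6241269)·(2.2381397 − 1.4000000) / (-3.6241269 − (-8.9448000)) = 2.2381397 − (-3.0375246)/(5.3206731) = 2.8090307
g(2.8090307) = 3.5938267
x₄ = 2.8090307 − 3.5938267·(2.8090307 − 2.2381397) / (3.5938267 − (-3.6241269)) = 2.8090307 − (2.0516835)/(7.2179537) = 2.5247835

2.52478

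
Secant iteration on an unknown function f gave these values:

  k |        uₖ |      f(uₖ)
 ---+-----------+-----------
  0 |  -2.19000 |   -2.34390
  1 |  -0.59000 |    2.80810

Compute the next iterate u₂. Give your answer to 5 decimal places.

-1.46208

u₂ = -0.59000 − 2.80810·(-0.59000 − (-2.19000)) / (2.80810 − (-2.34390))
   = -0.59000 − (4.4929600)/(5.1520000) = -1.4620807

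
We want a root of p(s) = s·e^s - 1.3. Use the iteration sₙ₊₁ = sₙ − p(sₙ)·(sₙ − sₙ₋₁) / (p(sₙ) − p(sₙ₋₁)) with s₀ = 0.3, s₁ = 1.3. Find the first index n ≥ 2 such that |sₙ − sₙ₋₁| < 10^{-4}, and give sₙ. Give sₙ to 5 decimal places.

n = 7, sₙ = 0.66713

p(0.3) = -0.8950424, p(1.3) = 3.4700857
s₂ = 1.3000000 − 3.4700857·(1.0000000)/(4.3651280) = 0.5050438;  |Δ| = 0.7949562
p(0.5050438) = -0.4631131
s₃ = 0.5050438 − (-0.4631131)·(-0.7949562)/(-3.9331988) = 0.5986456;  |Δ| = 0.0936018
p(0.5986456) = -0.2106729
s₄ = 0.5986456 − (-0.2106729)·(0.0936018)/(0.2524402) = 0.6767606;  |Δ| = 0.0781150
p(0.6767606) = 0.0315225
s₅ = 0.6767606 − 0.0315225·(0.0781150)/(0.2421954) = 0.6665937;  |Δ| = 0.0101669
p(0.6665937) = -0.0017474
s₆ = 0.6665937 − (-0.0017474)·(-0.0101669)/(-0.0332699) = 0.6671277;  |Δ| = 0.0005340
p(0.6671277) = -0.0000134
s₇ = 0.6671277 − (-0.0000134)·(0.0005340)/(0.0017340) = 0.6671318;  |Δ| = 0.0000041
|s₇ − s₆| = 0.0000041 < 10^{-4}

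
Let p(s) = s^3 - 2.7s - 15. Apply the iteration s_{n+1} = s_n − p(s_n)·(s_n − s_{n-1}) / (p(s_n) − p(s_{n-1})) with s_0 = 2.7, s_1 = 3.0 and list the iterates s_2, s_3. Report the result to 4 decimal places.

2.8202, 2.8283

p(2.7) = -2.607000, p(3.0) = 3.900000
s_2 = 3.000000 − 3.900000·(3.000000 − 2.700000) / (3.900000 − (-2.607000)) = 3.000000 − (1.170000)/(6.507000) = 2.820194
p(2.820194) = -0.184135
s_3 = 2.820194 − (-0.184135)·(2.820194 − 3.000000) / (-0.184135 − 3.900000) = 2.820194 − (0.033109)/(-4.084135) = 2.828300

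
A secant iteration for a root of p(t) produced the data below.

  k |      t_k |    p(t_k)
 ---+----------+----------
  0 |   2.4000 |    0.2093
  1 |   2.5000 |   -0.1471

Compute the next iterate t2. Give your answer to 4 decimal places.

2.4587

t2 = 2.5000 − (-0.1471)·(2.5000 − 2.4000) / (-0.1471 − 0.2093)
   = 2.5000 − (-0.014710)/(-0.356400) = 2.458726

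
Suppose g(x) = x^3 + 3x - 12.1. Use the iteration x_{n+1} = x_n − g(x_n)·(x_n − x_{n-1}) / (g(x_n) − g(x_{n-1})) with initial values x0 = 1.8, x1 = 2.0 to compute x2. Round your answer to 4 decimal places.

g(1.8) = -0.868000, g(2.0) = 1.900000
x2 = 2.000000 − 1.900000·(2.000000 − 1.800000) / (1.900000 − (-0.868000)) = 2.000000 − (0.380000)/(2.768000) = 1.862717

1.8627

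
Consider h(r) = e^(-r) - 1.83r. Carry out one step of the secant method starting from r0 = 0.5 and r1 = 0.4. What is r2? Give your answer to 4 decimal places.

0.3750

h(0.5) = -0.308469, h(0.4) = -0.061680
r2 = 0.400000 − (-0.061680)·(0.400000 − 0.500000) / (-0.061680 − (-0.308469)) = 0.400000 − (0.006168)/(0.246789) = 0.375007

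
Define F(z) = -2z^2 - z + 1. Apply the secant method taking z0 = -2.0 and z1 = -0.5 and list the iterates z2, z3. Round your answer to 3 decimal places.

-0.750, -1.167

F(-2.0) = -5.00000, F(-0.5) = 1.00000
z2 = -0.50000 − 1.00000·(-0.50000 − (-2.00000)) / (1.00000 − (-5.00000)) = -0.50000 − (1.50000)/(6.00000) = -0.75000
F(-0.75000) = 0.62500
z3 = -0.75000 − 0.62500·(-0.75000 − (-0.50000)) / (0.62500 − 1.00000) = -0.75000 − (-0.15625)/(-0.37500) = -1.16667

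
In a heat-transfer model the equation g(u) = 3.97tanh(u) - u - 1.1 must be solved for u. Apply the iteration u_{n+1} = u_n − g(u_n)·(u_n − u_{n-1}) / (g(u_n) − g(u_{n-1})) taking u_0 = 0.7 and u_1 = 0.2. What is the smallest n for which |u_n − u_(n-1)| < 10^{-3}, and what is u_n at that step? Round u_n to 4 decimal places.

n = 5, u_n = 0.3965

g(0.7) = 0.599340, g(0.2) = -0.516420
u_2 = 0.200000 − (-0.516420)·(-0.500000)/(-1.115760) = 0.431421;  |Δ| = 0.231421
g(0.431421) = 0.082416
u_3 = 0.431421 − 0.082416·(0.231421)/(0.598836) = 0.399571;  |Δ| = 0.031850
g(0.399571) = 0.007369
u_4 = 0.399571 − 0.007369·(-0.031850)/(-0.075047) = 0.396444;  |Δ| = 0.003127
g(0.396444) = -0.000143
u_5 = 0.396444 − (-0.000143)·(-0.003127)/(-0.007512) = 0.396503;  |Δ| = 0.000060
|u_5 − u_4| = 0.000060 < 10^{-3}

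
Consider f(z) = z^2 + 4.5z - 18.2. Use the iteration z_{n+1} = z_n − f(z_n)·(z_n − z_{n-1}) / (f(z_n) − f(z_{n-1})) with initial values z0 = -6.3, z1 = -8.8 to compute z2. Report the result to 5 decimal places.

f(-6.3) = -6.8600000, f(-8.8) = 19.6400000
z2 = -8.8000000 − 19.6400000·(-8.8000000 − (-6.3000000)) / (19.6400000 − (-6.8600000)) = -8.8000000 − (-49.1000000)/(26.5000000) = -6.9471698

-6.94717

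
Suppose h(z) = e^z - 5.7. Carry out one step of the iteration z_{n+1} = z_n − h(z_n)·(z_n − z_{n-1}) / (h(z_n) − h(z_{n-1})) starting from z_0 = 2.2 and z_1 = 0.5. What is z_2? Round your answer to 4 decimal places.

h(2.2) = 3.325013, h(0.5) = -4.051279
z_2 = 0.500000 − (-4.051279)·(0.500000 − 2.200000) / (-4.051279 − 3.325013) = 0.500000 − (6.887174)/(-7.376292) = 1.433690

1.4337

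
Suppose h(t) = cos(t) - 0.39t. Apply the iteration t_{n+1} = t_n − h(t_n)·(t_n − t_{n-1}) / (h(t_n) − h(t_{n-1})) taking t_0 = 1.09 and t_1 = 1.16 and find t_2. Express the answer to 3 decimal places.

h(1.09) = 0.03739, h(1.16) = -0.05306
t_2 = 1.16000 − (-0.05306)·(1.16000 − 1.09000) / (-0.05306 − 0.03739) = 1.16000 − (-0.00371)/(-0.09045) = 1.11893

1.119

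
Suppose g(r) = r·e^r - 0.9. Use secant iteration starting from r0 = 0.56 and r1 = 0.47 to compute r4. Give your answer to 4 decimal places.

g(0.56) = 0.080377, g(0.47) = -0.148003
r2 = 0.470000 − (-0.148003)·(0.470000 − 0.560000) / (-0.148003 − 0.080377) = 0.470000 − (0.013320)/(-0.228379) = 0.528325
g(0.528325) = -0.003914
r3 = 0.528325 − (-0.003914)·(0.528325 − 0.470000) / (-0.003914 − (-0.148003)) = 0.528325 − (-0.000228)/(0.144089) = 0.529909
g(0.529909) = 0.000198
r4 = 0.529909 − 0.000198·(0.529909 − 0.528325) / (0.000198 − (-0.003914)) = 0.529909 − (0.000000)/(0.004112) = 0.529833

0.5298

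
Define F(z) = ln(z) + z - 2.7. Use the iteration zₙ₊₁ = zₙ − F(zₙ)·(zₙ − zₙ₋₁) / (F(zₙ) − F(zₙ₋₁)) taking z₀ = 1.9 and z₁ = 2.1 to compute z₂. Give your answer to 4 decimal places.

2.0054

F(1.9) = -0.158146, F(2.1) = 0.141937
z₂ = 2.100000 − 0.141937·(2.100000 − 1.900000) / (0.141937 − (-0.158146)) = 2.100000 − (0.028387)/(0.300083) = 2.005401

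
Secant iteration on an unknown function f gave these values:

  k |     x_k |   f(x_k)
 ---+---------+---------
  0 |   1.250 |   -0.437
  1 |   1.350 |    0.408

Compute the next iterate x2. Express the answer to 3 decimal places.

x2 = 1.350 − 0.408·(1.350 − 1.250) / (0.408 − (-0.437))
   = 1.350 − (0.04080)/(0.84500) = 1.30172

1.302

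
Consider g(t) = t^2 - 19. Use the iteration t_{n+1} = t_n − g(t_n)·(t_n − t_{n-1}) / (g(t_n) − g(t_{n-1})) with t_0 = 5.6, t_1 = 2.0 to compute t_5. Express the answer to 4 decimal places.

g(5.6) = 12.360000, g(2.0) = -15.000000
t_2 = 2.000000 − (-15.000000)·(2.000000 − 5.600000) / (-15.000000 − 12.360000) = 2.000000 − (54.000000)/(-27.360000) = 3.973684
g(3.973684) = -3.209834
t_3 = 3.973684 − (-3.209834)·(3.973684 − 2.000000) / (-3.209834 − (-15.000000)) = 3.973684 − (-6.335198)/(11.790166) = 4.511013
g(4.511013) = 1.349240
t_4 = 4.511013 − 1.349240·(4.511013 − 3.973684) / (1.349240 − (-3.209834)) = 4.511013 − (0.724986)/(4.559074) = 4.351993
g(4.351993) = -0.060159
t_5 = 4.351993 − (-0.060159)·(4.351993 − 4.511013) / (-0.060159 − 1.349240) = 4.351993 − (0.009566)/(-1.409399) = 4.358780

4.3588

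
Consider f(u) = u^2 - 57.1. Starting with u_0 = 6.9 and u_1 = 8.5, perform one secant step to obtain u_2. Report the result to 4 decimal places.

7.5162

f(6.9) = -9.490000, f(8.5) = 15.150000
u_2 = 8.500000 − 15.150000·(8.500000 − 6.900000) / (15.150000 − (-9.490000)) = 8.500000 − (24.240000)/(24.640000) = 7.516234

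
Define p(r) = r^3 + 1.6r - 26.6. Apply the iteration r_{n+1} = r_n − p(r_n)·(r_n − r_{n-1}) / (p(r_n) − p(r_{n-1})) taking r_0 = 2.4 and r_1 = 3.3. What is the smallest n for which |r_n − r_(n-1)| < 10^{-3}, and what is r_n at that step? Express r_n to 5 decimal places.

n = 5, r_n = 2.80667

p(2.4) = -8.9360000, p(3.3) = 14.6170000
r_2 = 3.3000000 − 14.6170000·(0.9000000)/(23.5530000) = 2.7414597;  |Δ| = 0.5585403
p(2.7414597) = -1.6099468
r_3 = 2.7414597 − (-1.6099468)·(-0.5585403)/(-16.2269468) = 2.7968749;  |Δ| = 0.0554152
p(2.7968749) = -0.2464198
r_4 = 2.7968749 − (-0.2464198)·(0.0554152)/(1.3635269) = 2.8068897;  |Δ| = 0.0100148
p(2.8068897) = 0.0054683
r_5 = 2.8068897 − 0.0054683·(0.0100148)/(0.2518882) = 2.8066723;  |Δ| = 0.0002174
|r_5 − r_4| = 0.0002174 < 10^{-3}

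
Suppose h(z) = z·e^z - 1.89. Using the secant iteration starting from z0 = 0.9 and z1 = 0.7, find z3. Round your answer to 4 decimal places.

h(0.9) = 0.323643, h(0.7) = -0.480373
z2 = 0.700000 − (-0.480373)·(0.700000 − 0.900000) / (-0.480373 − 0.323643) = 0.700000 − (0.096075)/(-0.804016) = 0.819493
h(0.819493) = -0.030283
z3 = 0.819493 − (-0.030283)·(0.819493 − 0.700000) / (-0.030283 − (-0.480373)) = 0.819493 − (-0.003619)/(0.450091) = 0.827533

0.8275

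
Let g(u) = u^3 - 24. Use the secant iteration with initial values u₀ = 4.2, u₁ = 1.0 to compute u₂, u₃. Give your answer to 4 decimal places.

2.0070, 4.2693

g(4.2) = 50.088000, g(1.0) = -23.000000
u₂ = 1.000000 − (-23.000000)·(1.000000 − 4.200000) / (-23.000000 − 50.088000) = 1.000000 − (73.600000)/(-73.088000) = 2.007005
g(2.007005) = -15.915642
u₃ = 2.007005 − (-15.915642)·(2.007005 − 1.000000) / (-15.915642 − (-23.000000)) = 2.007005 − (-16.027135)/(7.084358) = 4.269332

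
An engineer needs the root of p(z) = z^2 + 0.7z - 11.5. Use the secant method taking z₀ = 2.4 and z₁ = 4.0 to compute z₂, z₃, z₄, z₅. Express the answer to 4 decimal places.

p(2.4) = -4.060000, p(4.0) = 7.300000
z₂ = 4.000000 − 7.300000·(4.000000 − 2.400000) / (7.300000 − (-4.060000)) = 4.000000 − (11.680000)/(11.360000) = 2.971831
p(2.971831) = -0.587939
z₃ = 2.971831 − (-0.587939)·(2.971831 − 4.000000) / (-0.587939 − 7.300000) = 2.971831 − (0.604501)/(-7.887939) = 3.048467
p(3.048467) = -0.072922
z₄ = 3.048467 − (-0.072922)·(3.048467 − 2.971831) / (-0.072922 − (-0.587939)) = 3.048467 − (-0.005588)/(0.515017) = 3.059318
p(3.059318) = 0.000949
z₅ = 3.059318 − 0.000949·(3.059318 − 3.048467) / (0.000949 − (-0.072922)) = 3.059318 − (0.000010)/(0.073871) = 3.059179

2.9718, 3.0485, 3.0593, 3.0592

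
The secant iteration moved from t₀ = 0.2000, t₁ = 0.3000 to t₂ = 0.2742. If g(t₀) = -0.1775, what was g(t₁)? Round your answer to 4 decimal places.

The secant line through (0.2000, -0.1775) and (0.3000, g(t₁)) crosses zero at t₂ = 0.2742.
So (0.2000, -0.1775), (0.3000, g(t₁)), (0.2742, 0) are collinear:
g(t₁) = -0.1775 · (0.3000 − 0.2742) / (0.2000 − 0.2742) = -0.1775 · (0.025800)/(-0.074200) = 0.061718

0.0617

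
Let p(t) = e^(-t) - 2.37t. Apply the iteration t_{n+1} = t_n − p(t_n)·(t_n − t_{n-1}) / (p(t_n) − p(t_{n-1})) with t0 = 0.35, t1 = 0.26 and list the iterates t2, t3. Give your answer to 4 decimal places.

0.3098, 0.3096

p(0.35) = -0.124812, p(0.26) = 0.154852
t2 = 0.260000 − 0.154852·(0.260000 − 0.350000) / (0.154852 − (-0.124812)) = 0.260000 − (-0.013937)/(0.279663) = 0.309834
p(0.309834) = -0.000737
t3 = 0.309834 − (-0.000737)·(0.309834 − 0.260000) / (-0.000737 − 0.154852) = 0.309834 − (-0.000037)/(-0.155588) = 0.309598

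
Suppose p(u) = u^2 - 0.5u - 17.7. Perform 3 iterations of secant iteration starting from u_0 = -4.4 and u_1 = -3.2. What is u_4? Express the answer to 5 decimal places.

-3.96454

p(-4.4) = 3.8600000, p(-3.2) = -5.8600000
u_2 = -3.2000000 − (-5.8600000)·(-3.2000000 − (-4.4000000)) / (-5.8600000 − 3.8600000) = -3.2000000 − (-7.0320000)/(-9.7200000) = -3.9234568
p(-3.9234568) = -0.3447584
u_3 = -3.9234568 − (-0.3447584)·(-3.9234568 − (-3.2000000)) / (-0.3447584 − (-5.8600000)) = -3.9234568 − (0.2494178)/(5.5152416) = -3.9686802
p(-3.9686802) = 0.0347623
u_4 = -3.9686802 − 0.0347623·(-3.9686802 − (-3.9234568)) / (0.0347623 − (-0.3447584)) = -3.9686802 − (-0.0015721)/(0.3795207) = -3.9645379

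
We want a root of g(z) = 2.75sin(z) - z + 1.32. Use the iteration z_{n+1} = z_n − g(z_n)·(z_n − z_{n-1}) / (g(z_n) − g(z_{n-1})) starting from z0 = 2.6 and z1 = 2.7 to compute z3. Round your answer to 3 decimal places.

2.641

g(2.6) = 0.13763, g(2.7) = -0.20471
z2 = 2.70000 − (-0.20471)·(2.70000 − 2.60000) / (-0.20471 − 0.13763) = 2.70000 − (-0.02047)/(-0.34233) = 2.64020
g(2.64020) = 0.00157
z3 = 2.64020 − 0.00157·(2.64020 − 2.70000) / (0.00157 − (-0.20471)) = 2.64020 − (-0.00009)/(0.20627) = 2.64066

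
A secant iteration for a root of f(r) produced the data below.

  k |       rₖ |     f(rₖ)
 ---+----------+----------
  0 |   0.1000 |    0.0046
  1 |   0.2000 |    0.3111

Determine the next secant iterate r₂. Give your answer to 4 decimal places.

0.0985

r₂ = 0.2000 − 0.3111·(0.2000 − 0.1000) / (0.3111 − 0.0046)
   = 0.2000 − (0.031110)/(0.306500) = 0.098499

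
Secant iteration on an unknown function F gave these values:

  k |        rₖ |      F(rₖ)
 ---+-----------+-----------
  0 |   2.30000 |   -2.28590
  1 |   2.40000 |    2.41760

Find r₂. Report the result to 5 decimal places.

2.34860

r₂ = 2.40000 − 2.41760·(2.40000 − 2.30000) / (2.41760 − (-2.28590))
   = 2.40000 − (0.2417600)/(4.7035000) = 2.3486000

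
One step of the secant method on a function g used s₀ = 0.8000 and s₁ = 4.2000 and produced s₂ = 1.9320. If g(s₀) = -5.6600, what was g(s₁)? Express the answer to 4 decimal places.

11.3400

The secant line through (0.8000, -5.6600) and (4.2000, g(s₁)) crosses zero at s₂ = 1.9320.
So (0.8000, -5.6600), (4.2000, g(s₁)), (1.9320, 0) are collinear:
g(s₁) = -5.6600 · (4.2000 − 1.9320) / (0.8000 − 1.9320) = -5.6600 · (2.268000)/(-1.132000) = 11.340000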